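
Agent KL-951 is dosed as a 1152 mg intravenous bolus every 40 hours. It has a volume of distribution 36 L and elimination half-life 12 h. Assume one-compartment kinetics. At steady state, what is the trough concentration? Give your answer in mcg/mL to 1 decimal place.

3.5 mcg/mL

τ/t½ = 40/12 ≈ 3.3333, so fraction remaining f = (1/2)^(40/12) ≈ 0.0992.
Accumulation ratio R = 1/(1 − f) ≈ 1/0.9008 ≈ 1.1101.
Single-dose peak C₀ = D/Vd = 1152/36 ≈ 32.000 mcg/mL.
Cmax,ss = C₀/(1 − f) ≈ 32.000/0.9008 ≈ 35.524 mcg/mL.
Steady-state trough Cmin,ss = Cmax,ss·f ≈ 35.524 × 0.0992 ≈ 3.524 mcg/mL.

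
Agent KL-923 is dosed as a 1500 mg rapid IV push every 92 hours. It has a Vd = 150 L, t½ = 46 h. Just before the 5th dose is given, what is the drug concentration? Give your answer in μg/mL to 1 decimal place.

f = (1/2)^(τ/t½) = (1/2)^(92/46) ≈ 0.2500.
C₀ = D/Vd = 1500/150 ≈ 10.000 μg/mL.
Before the 5th dose, 4 doses have been given. Superposition: Cmin = C₀·(f + f² + … + f^4).
≈ 10.000 × (0.2500 + 0.0625 + 0.0156 + 0.0039) ≈ 10.000 × 0.3320 ≈ 3.320 μg/mL.

3.3 μg/mL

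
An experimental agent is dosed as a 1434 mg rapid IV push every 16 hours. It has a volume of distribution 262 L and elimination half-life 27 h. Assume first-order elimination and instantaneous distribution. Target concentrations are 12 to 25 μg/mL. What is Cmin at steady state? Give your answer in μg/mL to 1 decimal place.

k = ln2/t½ = ln2/27 ≈ 0.025672 h⁻¹; fraction remaining f = e^(−kτ) = e^(−0.025672×16) ≈ 0.6632.
Single-dose peak C₀ = D/Vd = 1434/262 ≈ 5.473 μg/mL.
Steady-state trough Cmin,ss = C₀·f/(1−f) ≈ 5.473 × 0.6632/0.3368 ≈ 10.777 μg/mL.
Trough 10.8 μg/mL vs MEC 12 μg/mL: subtherapeutic.

10.8 μg/mL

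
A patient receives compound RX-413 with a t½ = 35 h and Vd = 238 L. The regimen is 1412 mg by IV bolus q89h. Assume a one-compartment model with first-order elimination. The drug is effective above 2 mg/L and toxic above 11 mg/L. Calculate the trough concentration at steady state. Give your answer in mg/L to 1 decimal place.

1.2 mg/L

k = ln2/t½ = ln2/35 ≈ 0.019804 h⁻¹; fraction remaining f = e^(−kτ) = e^(−0.019804×89) ≈ 0.1716.
At steady state, accumulation factor R = 1/(1 − e^(−kτ)) ≈ 1.2071.
Single-dose peak C₀ = D/Vd = 1412/238 ≈ 5.933 mg/L.
Steady-state peak Cmax,ss = C₀·R ≈ 5.933 × 1.2071 ≈ 7.162 mg/L.
Steady-state trough Cmin,ss = Cmax,ss·f ≈ 7.162 × 0.1716 ≈ 1.229 mg/L.
Trough 1.2 mg/L vs MEC 2 mg/L: subtherapeutic.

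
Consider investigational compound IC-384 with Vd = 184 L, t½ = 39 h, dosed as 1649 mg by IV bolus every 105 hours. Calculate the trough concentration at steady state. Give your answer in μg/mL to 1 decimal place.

Over one 105-h interval, 105/39 ≈ 2.6923 half-lives elapse, leaving f ≈ 0.1547 of each dose.
At steady state, accumulation factor R = 1/(1 − e^(−kτ)) ≈ 1.1830.
Single-dose peak C₀ = D/Vd = 1649/184 ≈ 8.962 μg/mL.
Steady-state peak Cmax,ss = C₀·R ≈ 8.962 × 1.1830 ≈ 10.602 μg/mL.
One interval later, Cmin,ss = Cmax,ss·e^(−kτ) ≈ 10.602 × 0.1547 ≈ 1.640 μg/mL.

1.6 μg/mL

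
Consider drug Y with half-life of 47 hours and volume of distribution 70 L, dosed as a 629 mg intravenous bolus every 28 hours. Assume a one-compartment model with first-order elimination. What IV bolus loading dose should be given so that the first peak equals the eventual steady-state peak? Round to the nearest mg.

1859 mg

f = (1/2)^(28/47) ≈ 0.661703; accumulation ratio R = 1/(1−f) ≈ 2.95598.
Loading dose to hit Cmax,ss on first dose: D_load = D_maint·R ≈ 629 × 2.95598 ≈ 1859.31 mg.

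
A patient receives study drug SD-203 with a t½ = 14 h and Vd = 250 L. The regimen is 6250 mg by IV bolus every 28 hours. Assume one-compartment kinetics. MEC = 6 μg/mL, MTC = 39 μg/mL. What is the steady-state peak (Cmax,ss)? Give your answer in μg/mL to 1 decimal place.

33.3 μg/mL

τ = 28 h = 2 half-lives, so f = (1/2)^2 = 0.25.
At steady state, R = 1/(1 − 0.25) = 4/3.
Single-dose peak C₀ = D/Vd = 6250/250 = 25 μg/mL.
Steady-state peak Cmax,ss = C₀·R = 25 × 4/3 ≈ 33.333 μg/mL.
Peak 33.3 μg/mL vs MTC 39 μg/mL: below toxic threshold.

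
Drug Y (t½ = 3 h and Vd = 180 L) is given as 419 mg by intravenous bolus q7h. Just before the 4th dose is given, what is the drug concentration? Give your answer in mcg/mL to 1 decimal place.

f = (1/2)^(τ/t½) = (1/2)^(7/3) ≈ 0.1984.
C₀ = D/Vd = 419/180 ≈ 2.328 mcg/mL.
Before the 4th dose, 3 doses have been given. Superposition: Cmin = C₀·(f + f² + … + f^3).
≈ 2.328 × (0.1984 + 0.0394 + 0.0078) ≈ 2.328 × 0.2456 ≈ 0.572 mcg/mL.

0.6 mcg/mL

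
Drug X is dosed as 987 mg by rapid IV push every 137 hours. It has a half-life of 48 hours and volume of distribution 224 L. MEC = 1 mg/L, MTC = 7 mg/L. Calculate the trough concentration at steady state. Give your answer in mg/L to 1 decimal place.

0.7 mg/L

Over one 137-h interval, 137/48 ≈ 2.8542 half-lives elapse, leaving f ≈ 0.1383 of each dose.
Each bolus raises the concentration by D/Vd = 987/224 ≈ 4.406 mg/L.
Steady-state trough Cmin,ss = C₀·f/(1−f) ≈ 4.406 × 0.1383/0.8617 ≈ 0.707 mg/L.
Trough 0.7 mg/L vs MEC 1 mg/L: subtherapeutic.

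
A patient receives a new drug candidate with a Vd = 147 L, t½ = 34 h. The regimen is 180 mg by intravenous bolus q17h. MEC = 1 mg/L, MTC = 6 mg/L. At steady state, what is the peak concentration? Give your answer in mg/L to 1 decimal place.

4.2 mg/L

k = ln2/t½ = ln2/34 ≈ 0.020387 h⁻¹; fraction remaining f = e^(−kτ) = e^(−0.020387×17) ≈ 0.7071.
Accumulation ratio R = 1/(1 − f) ≈ 1/0.2929 ≈ 3.4141.
Single-dose peak C₀ = D/Vd = 180/147 ≈ 1.224 mg/L.
Cmax,ss = C₀/(1 − f) ≈ 1.224/0.2929 ≈ 4.179 mg/L.
Peak 4.2 mg/L vs MTC 6 mg/L: below toxic threshold.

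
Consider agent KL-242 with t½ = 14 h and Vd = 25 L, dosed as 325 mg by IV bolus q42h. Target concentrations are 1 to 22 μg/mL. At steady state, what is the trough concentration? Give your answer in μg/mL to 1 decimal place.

The dosing interval is 3 half-lives, so f = 2^(−3) = 0.125.
Accumulation ratio R = 1/(1 − f) = 1/0.875 = 8/7.
Single-dose peak C₀ = D/Vd = 325/25 = 13 μg/mL.
Steady-state peak Cmax,ss = C₀·R = 13 × 8/7 ≈ 14.857 μg/mL.
Steady-state trough Cmin,ss = Cmax,ss·f ≈ 14.857 × 0.125 ≈ 1.857 μg/mL.
Trough 1.9 μg/mL vs MEC 1 μg/mL: adequate.

1.9 μg/mL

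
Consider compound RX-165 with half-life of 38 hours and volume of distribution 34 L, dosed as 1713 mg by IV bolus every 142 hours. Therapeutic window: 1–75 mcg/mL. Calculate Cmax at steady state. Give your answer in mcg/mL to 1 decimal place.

54.5 mcg/mL

τ/t½ = 142/38 ≈ 3.7368, so fraction remaining f = (1/2)^(142/38) ≈ 0.0750.
Accumulation ratio R = 1/(1 − f) ≈ 1/0.9250 ≈ 1.0811.
Each bolus raises the concentration by D/Vd = 1713/34 ≈ 50.382 mcg/mL.
Steady-state peak Cmax,ss = C₀·R ≈ 50.382 × 1.0811 ≈ 54.468 mcg/mL.
Peak 54.5 mcg/mL vs MTC 75 mcg/mL: below toxic threshold.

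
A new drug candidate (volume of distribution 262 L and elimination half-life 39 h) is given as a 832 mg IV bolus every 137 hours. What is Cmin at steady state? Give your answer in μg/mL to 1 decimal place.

τ/t½ = 137/39 ≈ 3.5128, so fraction remaining f = (1/2)^(137/39) ≈ 0.0876.
At steady state, accumulation factor R = 1/(1 − e^(−kτ)) ≈ 1.0960.
Single-dose peak C₀ = D/Vd = 832/262 ≈ 3.176 μg/mL.
Cmax,ss = C₀/(1 − f) ≈ 3.176/0.9124 ≈ 3.481 μg/mL.
Steady-state trough Cmin,ss = Cmax,ss·f ≈ 3.481 × 0.0876 ≈ 0.305 μg/mL.

0.3 μg/mL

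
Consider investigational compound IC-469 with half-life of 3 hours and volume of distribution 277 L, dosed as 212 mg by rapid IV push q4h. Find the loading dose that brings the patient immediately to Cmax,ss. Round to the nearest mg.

351 mg

f = (1/2)^(4/3) ≈ 0.396850; accumulation ratio R = 1/(1−f) ≈ 1.65796.
Loading dose to hit Cmax,ss on first dose: D_load = D_maint·R ≈ 212 × 1.65796 ≈ 351.49 mg.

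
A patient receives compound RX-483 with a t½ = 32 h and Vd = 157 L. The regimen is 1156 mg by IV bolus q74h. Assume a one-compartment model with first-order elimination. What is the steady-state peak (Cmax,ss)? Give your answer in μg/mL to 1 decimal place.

τ/t½ = 74/32 ≈ 2.3125, so fraction remaining f = (1/2)^(74/32) ≈ 0.2013.
Accumulation ratio R = 1/(1 − f) ≈ 1/0.7987 ≈ 1.2520.
Single-dose peak C₀ = D/Vd = 1156/157 ≈ 7.363 μg/mL.
Steady-state peak Cmax,ss = C₀·R ≈ 7.363 × 1.2520 ≈ 9.218 μg/mL.

9.2 μg/mL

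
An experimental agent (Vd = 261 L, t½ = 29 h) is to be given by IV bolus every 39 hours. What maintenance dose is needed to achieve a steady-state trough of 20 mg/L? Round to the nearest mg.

τ/t½ = 39/29 ≈ 1.3448, so f = (1/2)^(39/29) ≈ 0.393701.
Cmin,ss = (D/Vd)·f/(1−f), so D = Cmin,ss·Vd·(1−f)/f.
D = 20 × 261 × (1−f)/f ≈ 20 × 261 × 1.54000 ≈ 8038.80 mg.

8039 mg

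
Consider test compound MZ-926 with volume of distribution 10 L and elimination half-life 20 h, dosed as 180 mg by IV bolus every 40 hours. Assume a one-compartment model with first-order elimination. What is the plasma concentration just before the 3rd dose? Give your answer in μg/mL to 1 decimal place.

5.6 μg/mL

f = (1/2)^(τ/t½) = (1/2)^(40/20) ≈ 0.2500.
C₀ = D/Vd = 180/10 ≈ 18.000 μg/mL.
Before the 3rd dose, 2 doses have been given. Superposition: Cmin = C₀·(f + f²).
≈ 18.000 × (0.2500 + 0.0625) ≈ 18.000 × 0.3125 ≈ 5.625 μg/mL.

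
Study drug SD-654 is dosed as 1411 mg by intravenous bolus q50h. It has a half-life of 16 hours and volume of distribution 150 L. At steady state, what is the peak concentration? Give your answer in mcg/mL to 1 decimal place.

10.6 mcg/mL

k = ln2/t½ = ln2/16 ≈ 0.043322 h⁻¹; fraction remaining f = e^(−kτ) = e^(−0.043322×50) ≈ 0.1146.
Accumulation ratio R = 1/(1 − f) ≈ 1/0.8854 ≈ 1.1294.
Each bolus raises the concentration by D/Vd = 1411/150 ≈ 9.407 mcg/mL.
Steady-state peak Cmax,ss = C₀·R ≈ 9.407 × 1.1294 ≈ 10.624 mcg/mL.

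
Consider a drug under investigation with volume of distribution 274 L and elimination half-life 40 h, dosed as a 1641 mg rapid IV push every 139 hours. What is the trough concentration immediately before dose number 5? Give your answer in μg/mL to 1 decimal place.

0.6 μg/mL

f = (1/2)^(τ/t½) = (1/2)^(139/40) ≈ 0.0899.
C₀ = D/Vd = 1641/274 ≈ 5.989 μg/mL.
Before the 5th dose, 4 doses have been given. Superposition: Cmin = C₀·(f + f² + … + f^4).
≈ 5.989 × (0.0899 + 0.0081 + 0.0007 + 0.0001) ≈ 5.989 × 0.0988 ≈ 0.592 μg/mL.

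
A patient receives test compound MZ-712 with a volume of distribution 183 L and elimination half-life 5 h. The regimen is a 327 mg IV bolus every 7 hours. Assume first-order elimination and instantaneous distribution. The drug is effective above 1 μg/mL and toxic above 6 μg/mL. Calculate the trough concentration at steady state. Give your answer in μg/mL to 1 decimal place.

1.1 μg/mL

k = ln2/t½ = ln2/5 ≈ 0.138629 h⁻¹; fraction remaining f = e^(−kτ) = e^(−0.138629×7) ≈ 0.3789.
Each bolus raises the concentration by D/Vd = 327/183 ≈ 1.787 μg/mL.
Steady-state trough Cmin,ss = C₀·f/(1−f) ≈ 1.787 × 0.3789/0.6211 ≈ 1.090 μg/mL.
Trough 1.1 μg/mL vs MEC 1 μg/mL: adequate.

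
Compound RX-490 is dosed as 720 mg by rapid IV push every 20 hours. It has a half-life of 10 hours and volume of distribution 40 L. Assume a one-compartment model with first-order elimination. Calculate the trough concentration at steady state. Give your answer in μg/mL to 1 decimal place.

The dosing interval is 2 half-lives, so f = 2^(−2) = 0.25.
Accumulation ratio R = 1/(1 − f) = 1/0.75 = 4/3.
Single-dose peak C₀ = D/Vd = 720/40 = 18 μg/mL.
Steady-state peak Cmax,ss = C₀·R = 18 × 4/3 ≈ 24.000 μg/mL.
Steady-state trough Cmin,ss = Cmax,ss·f ≈ 24.000 × 0.25 ≈ 6.000 μg/mL.

6.0 μg/mL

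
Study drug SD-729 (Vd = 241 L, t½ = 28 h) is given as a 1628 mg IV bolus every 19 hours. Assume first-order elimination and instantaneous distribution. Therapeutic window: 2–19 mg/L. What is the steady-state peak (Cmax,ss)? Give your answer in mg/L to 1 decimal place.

18.0 mg/L

τ/t½ = 19/28 ≈ 0.67857, so fraction remaining f = (1/2)^(19/28) ≈ 0.6248.
Accumulation ratio R = 1/(1 − f) ≈ 1/0.3752 ≈ 2.6652.
Single-dose peak C₀ = D/Vd = 1628/241 ≈ 6.755 mg/L.
Steady-state peak Cmax,ss = C₀·R ≈ 6.755 × 2.6652 ≈ 18.003 mg/L.
Peak 18.0 mg/L vs MTC 19 mg/L: below toxic threshold.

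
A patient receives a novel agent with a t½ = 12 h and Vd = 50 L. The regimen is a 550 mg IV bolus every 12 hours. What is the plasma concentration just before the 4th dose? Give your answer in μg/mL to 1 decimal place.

9.6 μg/mL

f = (1/2)^(τ/t½) = (1/2)^(12/12) ≈ 0.5000.
C₀ = D/Vd = 550/50 ≈ 11.000 μg/mL.
Before the 4th dose, 3 doses have been given. Superposition: Cmin = C₀·(f + f² + … + f^3).
≈ 11.000 × (0.5000 + 0.2500 + 0.1250) ≈ 11.000 × 0.8750 ≈ 9.625 μg/mL.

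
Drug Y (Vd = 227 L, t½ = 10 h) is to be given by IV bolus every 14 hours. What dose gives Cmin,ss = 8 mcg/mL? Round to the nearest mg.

τ/t½ = 14/10 ≈ 1.4, so f = (1/2)^(14/10) ≈ 0.378929.
Cmin,ss = (D/Vd)·f/(1−f), so D = Cmin,ss·Vd·(1−f)/f.
D = 8 × 227 × (1−f)/f ≈ 8 × 227 × 1.63902 ≈ 2976.46 mg.

2976 mg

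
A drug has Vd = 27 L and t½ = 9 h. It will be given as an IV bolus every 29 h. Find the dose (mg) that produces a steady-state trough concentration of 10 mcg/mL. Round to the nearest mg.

τ/t½ = 29/9 ≈ 3.2222, so f = (1/2)^(29/9) ≈ 0.107155.
Cmin,ss = (D/Vd)·f/(1−f), so D = Cmin,ss·Vd·(1−f)/f.
D = 10 × 27 × (1−f)/f ≈ 10 × 27 × 8.33228 ≈ 2249.72 mg.

2250 mg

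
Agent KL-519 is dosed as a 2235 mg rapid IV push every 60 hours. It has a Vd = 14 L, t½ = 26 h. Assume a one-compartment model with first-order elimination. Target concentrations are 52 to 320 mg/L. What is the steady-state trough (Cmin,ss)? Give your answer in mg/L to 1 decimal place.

τ/t½ = 60/26 ≈ 2.3077, so fraction remaining f = (1/2)^(60/26) ≈ 0.2020.
Each bolus raises the concentration by D/Vd = 2235/14 ≈ 159.643 mg/L.
Steady-state trough Cmin,ss = C₀·f/(1−f) ≈ 159.643 × 0.2020/0.7980 ≈ 40.411 mg/L.
Trough 40.4 mg/L vs MEC 52 mg/L: subtherapeutic.

40.4 mg/L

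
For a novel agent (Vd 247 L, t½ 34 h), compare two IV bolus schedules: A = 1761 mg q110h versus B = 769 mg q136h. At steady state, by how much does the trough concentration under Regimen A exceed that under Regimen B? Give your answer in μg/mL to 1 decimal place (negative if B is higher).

0.6 μg/mL

Regimen A: f = (1/2)^(110/34) ≈ 0.1062; Cmin,ss = (1761/247)·f/(1−f) ≈ 0.847 μg/mL.
Regimen B: f = (1/2)^(136/34) ≈ 0.0625; Cmin,ss = (769/247)·f/(1−f) ≈ 0.208 μg/mL.
Difference ≈ 0.847 − 0.208 ≈ 0.639 μg/mL.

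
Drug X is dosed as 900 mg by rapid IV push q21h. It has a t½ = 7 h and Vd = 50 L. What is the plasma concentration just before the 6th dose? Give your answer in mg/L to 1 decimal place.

f = (1/2)^(τ/t½) = (1/2)^(21/7) ≈ 0.1250.
C₀ = D/Vd = 900/50 ≈ 18.000 mg/L.
Before the 6th dose, 5 doses have been given. Superposition: Cmin = C₀·(f + f² + … + f^5).
≈ 18.000 × (0.1250 + 0.0156 + 0.0020 + 0.0002 + 0.0000) ≈ 18.000 × 0.1428 ≈ 2.570 mg/L.

2.6 mg/L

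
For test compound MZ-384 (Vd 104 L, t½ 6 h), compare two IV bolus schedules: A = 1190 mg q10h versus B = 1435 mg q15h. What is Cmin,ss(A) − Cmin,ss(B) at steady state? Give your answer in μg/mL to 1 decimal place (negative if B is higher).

2.3 μg/mL

Regimen A: f = (1/2)^(10/6) ≈ 0.3150; Cmin,ss = (1190/104)·f/(1−f) ≈ 5.262 μg/mL.
Regimen B: f = (1/2)^(15/6) ≈ 0.1768; Cmin,ss = (1435/104)·f/(1−f) ≈ 2.963 μg/mL.
Difference ≈ 5.262 − 2.963 ≈ 2.299 μg/mL.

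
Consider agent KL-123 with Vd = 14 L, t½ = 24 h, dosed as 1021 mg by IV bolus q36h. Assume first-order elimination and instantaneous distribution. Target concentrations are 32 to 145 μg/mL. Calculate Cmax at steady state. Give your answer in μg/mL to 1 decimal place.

k = ln2/t½ = ln2/24 ≈ 0.028881 h⁻¹; fraction remaining f = e^(−kτ) = e^(−0.028881×36) ≈ 0.3536.
At steady state, accumulation factor R = 1/(1 − e^(−kτ)) ≈ 1.5470.
Single-dose peak C₀ = D/Vd = 1021/14 ≈ 72.929 μg/mL.
Cmax,ss = C₀/(1 − f) ≈ 72.929/0.6464 ≈ 112.823 μg/mL.
Peak 112.8 μg/mL vs MTC 145 μg/mL: below toxic threshold.

112.8 μg/mL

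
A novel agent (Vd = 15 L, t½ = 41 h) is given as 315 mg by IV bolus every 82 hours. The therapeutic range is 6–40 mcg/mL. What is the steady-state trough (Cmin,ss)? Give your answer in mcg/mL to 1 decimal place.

The dosing interval is 2 half-lives, so f = 2^(−2) = 0.25.
At steady state, R = 1/(1 − 0.25) = 4/3.
Single-dose peak C₀ = D/Vd = 315/15 = 21 mcg/mL.
Steady-state peak Cmax,ss = C₀·R = 21 × 4/3 ≈ 28.000 mcg/mL.
Steady-state trough Cmin,ss = Cmax,ss·f ≈ 28.000 × 0.25 ≈ 7.000 mcg/mL.
Trough 7.0 mcg/mL vs MEC 6 mcg/mL: adequate.

7.0 mcg/mL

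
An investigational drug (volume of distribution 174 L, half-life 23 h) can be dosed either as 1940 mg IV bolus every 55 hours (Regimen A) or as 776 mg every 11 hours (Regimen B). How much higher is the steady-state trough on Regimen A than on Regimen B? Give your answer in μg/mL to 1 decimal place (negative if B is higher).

Regimen A: f = (1/2)^(55/23) ≈ 0.1906; Cmin,ss = (1940/174)·f/(1−f) ≈ 2.626 μg/mL.
Regimen B: f = (1/2)^(11/23) ≈ 0.7178; Cmin,ss = (776/174)·f/(1−f) ≈ 11.344 μg/mL.
Difference ≈ 2.626 − 11.344 ≈ -8.718 μg/mL.

-8.7 μg/mL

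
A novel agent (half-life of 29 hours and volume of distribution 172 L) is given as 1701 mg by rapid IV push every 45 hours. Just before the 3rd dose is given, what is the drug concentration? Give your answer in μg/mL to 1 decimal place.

4.5 μg/mL

f = (1/2)^(τ/t½) = (1/2)^(45/29) ≈ 0.3411.
C₀ = D/Vd = 1701/172 ≈ 9.890 μg/mL.
Before the 3rd dose, 2 doses have been given. Superposition: Cmin = C₀·(f + f²).
≈ 9.890 × (0.3411 + 0.1163) ≈ 9.890 × 0.4574 ≈ 4.524 μg/mL.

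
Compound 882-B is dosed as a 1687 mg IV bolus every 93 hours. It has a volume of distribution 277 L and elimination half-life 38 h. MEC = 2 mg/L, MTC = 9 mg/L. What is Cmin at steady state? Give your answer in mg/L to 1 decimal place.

τ/t½ = 93/38 ≈ 2.4474, so fraction remaining f = (1/2)^(93/38) ≈ 0.1833.
Accumulation ratio R = 1/(1 − f) ≈ 1/0.8167 ≈ 1.2244.
Each bolus raises the concentration by D/Vd = 1687/277 ≈ 6.090 mg/L.
Steady-state peak Cmax,ss = C₀·R ≈ 6.090 × 1.2244 ≈ 7.457 mg/L.
Steady-state trough Cmin,ss = Cmax,ss·f ≈ 7.457 × 0.1833 ≈ 1.367 mg/L.
Trough 1.4 mg/L vs MEC 2 mg/L: subtherapeutic.

1.4 mg/L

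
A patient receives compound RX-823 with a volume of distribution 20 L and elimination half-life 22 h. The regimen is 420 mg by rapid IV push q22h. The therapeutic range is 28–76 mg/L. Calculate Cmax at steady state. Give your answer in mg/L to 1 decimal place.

42.0 mg/L

τ = 22 h = 1 half-life, so f = (1/2)^1 = 0.5.
Accumulation ratio R = 1/(1 − f) = 1/0.5 = 2/1.
Single-dose peak C₀ = D/Vd = 420/20 = 21 mg/L.
Steady-state peak Cmax,ss = C₀·R = 21 × 2/1 ≈ 42.000 mg/L.
Peak 42.0 mg/L vs MTC 76 mg/L: below toxic threshold.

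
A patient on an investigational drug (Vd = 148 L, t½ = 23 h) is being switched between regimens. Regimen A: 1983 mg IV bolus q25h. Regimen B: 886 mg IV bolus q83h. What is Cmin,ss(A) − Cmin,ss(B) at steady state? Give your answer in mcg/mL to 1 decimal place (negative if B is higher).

Regimen A: f = (1/2)^(25/23) ≈ 0.4708; Cmin,ss = (1983/148)·f/(1−f) ≈ 11.920 mcg/mL.
Regimen B: f = (1/2)^(83/23) ≈ 0.0820; Cmin,ss = (886/148)·f/(1−f) ≈ 0.535 mcg/mL.
Difference ≈ 11.920 − 0.535 ≈ 11.385 mcg/mL.

11.4 mcg/mL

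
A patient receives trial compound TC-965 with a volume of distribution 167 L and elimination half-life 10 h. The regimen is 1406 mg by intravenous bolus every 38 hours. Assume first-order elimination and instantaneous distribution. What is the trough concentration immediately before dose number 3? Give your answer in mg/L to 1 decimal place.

0.6 mg/L

f = (1/2)^(τ/t½) = (1/2)^(38/10) ≈ 0.0718.
C₀ = D/Vd = 1406/167 ≈ 8.419 mg/L.
Before the 3rd dose, 2 doses have been given. Superposition: Cmin = C₀·(f + f²).
≈ 8.419 × (0.0718 + 0.0052) ≈ 8.419 × 0.0770 ≈ 0.648 mg/L.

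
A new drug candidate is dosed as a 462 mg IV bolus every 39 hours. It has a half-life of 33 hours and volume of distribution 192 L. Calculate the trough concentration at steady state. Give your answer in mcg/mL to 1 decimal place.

k = ln2/t½ = ln2/33 ≈ 0.021004 h⁻¹; fraction remaining f = e^(−kτ) = e^(−0.021004×39) ≈ 0.4408.
Single-dose peak C₀ = D/Vd = 462/192 ≈ 2.406 mcg/mL.
Steady-state trough Cmin,ss = C₀·f/(1−f) ≈ 2.406 × 0.4408/0.5592 ≈ 1.897 mcg/mL.

1.9 mcg/mL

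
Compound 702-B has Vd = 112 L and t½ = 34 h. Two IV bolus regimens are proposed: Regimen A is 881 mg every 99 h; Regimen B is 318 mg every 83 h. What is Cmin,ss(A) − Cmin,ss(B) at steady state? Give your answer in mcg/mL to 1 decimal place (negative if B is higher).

Regimen A: f = (1/2)^(99/34) ≈ 0.1329; Cmin,ss = (881/112)·f/(1−f) ≈ 1.206 mcg/mL.
Regimen B: f = (1/2)^(83/34) ≈ 0.1841; Cmin,ss = (318/112)·f/(1−f) ≈ 0.641 mcg/mL.
Difference ≈ 1.206 − 0.641 ≈ 0.565 mcg/mL.

0.6 mcg/mL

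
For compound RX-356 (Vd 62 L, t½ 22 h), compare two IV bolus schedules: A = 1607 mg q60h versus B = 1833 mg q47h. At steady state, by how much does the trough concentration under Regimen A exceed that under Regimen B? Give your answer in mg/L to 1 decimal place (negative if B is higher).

Regimen A: f = (1/2)^(60/22) ≈ 0.1510; Cmin,ss = (1607/62)·f/(1−f) ≈ 4.610 mg/L.
Regimen B: f = (1/2)^(47/22) ≈ 0.2275; Cmin,ss = (1833/62)·f/(1−f) ≈ 8.707 mg/L.
Difference ≈ 4.610 − 8.707 ≈ -4.097 mg/L.

-4.1 mg/L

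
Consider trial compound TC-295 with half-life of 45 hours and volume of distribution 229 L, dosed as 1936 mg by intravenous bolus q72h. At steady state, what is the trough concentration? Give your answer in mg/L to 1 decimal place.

τ/t½ = 72/45 ≈ 1.6, so fraction remaining f = (1/2)^(72/45) ≈ 0.3299.
Single-dose peak C₀ = D/Vd = 1936/229 ≈ 8.454 mg/L.
Steady-state trough Cmin,ss = C₀·f/(1−f) ≈ 8.454 × 0.3299/0.6701 ≈ 4.162 mg/L.

4.2 mg/L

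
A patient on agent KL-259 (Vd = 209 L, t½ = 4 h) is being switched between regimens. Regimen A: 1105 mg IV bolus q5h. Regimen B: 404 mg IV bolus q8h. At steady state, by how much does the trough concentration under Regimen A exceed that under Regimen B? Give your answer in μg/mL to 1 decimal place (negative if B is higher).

3.2 μg/mL

Regimen A: f = (1/2)^(5/4) ≈ 0.4204; Cmin,ss = (1105/209)·f/(1−f) ≈ 3.835 μg/mL.
Regimen B: f = (1/2)^(8/4) ≈ 0.2500; Cmin,ss = (404/209)·f/(1−f) ≈ 0.644 μg/mL.
Difference ≈ 3.835 − 0.644 ≈ 3.191 μg/mL.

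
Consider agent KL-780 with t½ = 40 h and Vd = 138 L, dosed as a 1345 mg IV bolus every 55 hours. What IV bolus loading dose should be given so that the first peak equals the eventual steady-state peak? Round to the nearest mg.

f = (1/2)^(55/40) ≈ 0.385553; accumulation ratio R = 1/(1−f) ≈ 1.62748.
Loading dose to hit Cmax,ss on first dose: D_load = D_maint·R ≈ 1345 × 1.62748 ≈ 2188.96 mg.

2189 mg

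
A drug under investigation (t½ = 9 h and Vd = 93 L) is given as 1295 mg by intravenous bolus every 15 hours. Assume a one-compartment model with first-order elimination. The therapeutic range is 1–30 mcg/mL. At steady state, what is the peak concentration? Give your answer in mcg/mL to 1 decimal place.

τ/t½ = 15/9 ≈ 1.6667, so fraction remaining f = (1/2)^(15/9) ≈ 0.3150.
Accumulation ratio R = 1/(1 − f) ≈ 1/0.6850 ≈ 1.4599.
Each bolus raises the concentration by D/Vd = 1295/93 ≈ 13.925 mcg/mL.
Steady-state peak Cmax,ss = C₀·R ≈ 13.925 × 1.4599 ≈ 20.329 mcg/mL.
Peak 20.3 mcg/mL vs MTC 30 mcg/mL: below toxic threshold.

20.3 mcg/mL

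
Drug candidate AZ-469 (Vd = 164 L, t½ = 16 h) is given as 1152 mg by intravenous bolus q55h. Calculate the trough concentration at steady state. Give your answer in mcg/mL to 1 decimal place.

0.7 mcg/mL

τ/t½ = 55/16 ≈ 3.4375, so fraction remaining f = (1/2)^(55/16) ≈ 0.0923.
At steady state, accumulation factor R = 1/(1 − e^(−kτ)) ≈ 1.1017.
Each bolus raises the concentration by D/Vd = 1152/164 ≈ 7.024 mcg/mL.
Steady-state peak Cmax,ss = C₀·R ≈ 7.024 × 1.1017 ≈ 7.738 mcg/mL.
Steady-state trough Cmin,ss = Cmax,ss·f ≈ 7.738 × 0.0923 ≈ 0.714 mcg/mL.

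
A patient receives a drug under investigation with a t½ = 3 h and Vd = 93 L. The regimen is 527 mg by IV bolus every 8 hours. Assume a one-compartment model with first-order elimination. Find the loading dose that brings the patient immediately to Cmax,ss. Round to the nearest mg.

626 mg

f = (1/2)^(8/3) ≈ 0.157490; accumulation ratio R = 1/(1−f) ≈ 1.18693.
Loading dose to hit Cmax,ss on first dose: D_load = D_maint·R ≈ 527 × 1.18693 ≈ 625.51 mg.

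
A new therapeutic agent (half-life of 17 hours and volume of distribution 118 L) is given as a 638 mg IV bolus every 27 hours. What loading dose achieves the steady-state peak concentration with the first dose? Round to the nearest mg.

956 mg

f = (1/2)^(27/17) ≈ 0.332578; accumulation ratio R = 1/(1−f) ≈ 1.49830.
Loading dose to hit Cmax,ss on first dose: D_load = D_maint·R ≈ 638 × 1.49830 ≈ 955.92 mg.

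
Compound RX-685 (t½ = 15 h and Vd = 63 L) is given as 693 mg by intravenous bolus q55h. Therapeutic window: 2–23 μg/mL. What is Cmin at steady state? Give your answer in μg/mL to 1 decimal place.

Over one 55-h interval, 55/15 ≈ 3.6667 half-lives elapse, leaving f ≈ 0.0787 of each dose.
Single-dose peak C₀ = D/Vd = 693/63 ≈ 11.000 μg/mL.
Steady-state trough Cmin,ss = C₀·f/(1−f) ≈ 11.000 × 0.0787/0.9213 ≈ 0.940 μg/mL.
Trough 0.9 μg/mL vs MEC 2 μg/mL: subtherapeutic.

0.9 μg/mL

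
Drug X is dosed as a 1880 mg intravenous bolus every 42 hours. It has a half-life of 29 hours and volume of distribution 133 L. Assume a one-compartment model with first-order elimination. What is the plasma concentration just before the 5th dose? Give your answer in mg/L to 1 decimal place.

8.0 mg/L

f = (1/2)^(τ/t½) = (1/2)^(42/29) ≈ 0.3665.
C₀ = D/Vd = 1880/133 ≈ 14.135 mg/L.
Before the 5th dose, 4 doses have been given. Superposition: Cmin = C₀·(f + f² + … + f^4).
≈ 14.135 × (0.3665 + 0.1343 + 0.0492 + 0.0180) ≈ 14.135 × 0.5680 ≈ 8.029 mg/L.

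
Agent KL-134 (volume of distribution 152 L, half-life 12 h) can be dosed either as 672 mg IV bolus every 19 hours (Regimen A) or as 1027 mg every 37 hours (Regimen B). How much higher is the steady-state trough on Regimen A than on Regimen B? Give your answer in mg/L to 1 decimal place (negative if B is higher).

1.3 mg/L

Regimen A: f = (1/2)^(19/12) ≈ 0.3337; Cmin,ss = (672/152)·f/(1−f) ≈ 2.214 mg/L.
Regimen B: f = (1/2)^(37/12) ≈ 0.1180; Cmin,ss = (1027/152)·f/(1−f) ≈ 0.904 mg/L.
Difference ≈ 2.214 − 0.904 ≈ 1.310 mg/L.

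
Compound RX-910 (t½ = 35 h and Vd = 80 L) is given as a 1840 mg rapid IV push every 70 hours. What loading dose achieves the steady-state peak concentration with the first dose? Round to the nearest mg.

2453 mg

f = (1/2)^(70/35) ≈ 0.250000; accumulation ratio R = 1/(1−f) ≈ 1.33333.
Loading dose to hit Cmax,ss on first dose: D_load = D_maint·R ≈ 1840 × 1.33333 ≈ 2453.33 mg.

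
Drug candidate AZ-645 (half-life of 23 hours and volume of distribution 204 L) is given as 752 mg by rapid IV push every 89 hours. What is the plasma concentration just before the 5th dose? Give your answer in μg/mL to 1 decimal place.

f = (1/2)^(τ/t½) = (1/2)^(89/23) ≈ 0.0684.
C₀ = D/Vd = 752/204 ≈ 3.686 μg/mL.
Before the 5th dose, 4 doses have been given. Superposition: Cmin = C₀·(f + f² + … + f^4).
≈ 3.686 × (0.0684 + 0.0047 + 0.0003 + 0.0000) ≈ 3.686 × 0.0734 ≈ 0.271 μg/mL.

0.3 μg/mL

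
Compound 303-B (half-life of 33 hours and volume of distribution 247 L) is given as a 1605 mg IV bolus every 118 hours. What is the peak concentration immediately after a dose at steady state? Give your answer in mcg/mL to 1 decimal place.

τ/t½ = 118/33 ≈ 3.5758, so fraction remaining f = (1/2)^(118/33) ≈ 0.0839.
At steady state, accumulation factor R = 1/(1 − e^(−kτ)) ≈ 1.0916.
Each bolus raises the concentration by D/Vd = 1605/247 ≈ 6.498 mcg/mL.
Steady-state peak Cmax,ss = C₀·R ≈ 6.498 × 1.0916 ≈ 7.093 mcg/mL.

7.1 mcg/mL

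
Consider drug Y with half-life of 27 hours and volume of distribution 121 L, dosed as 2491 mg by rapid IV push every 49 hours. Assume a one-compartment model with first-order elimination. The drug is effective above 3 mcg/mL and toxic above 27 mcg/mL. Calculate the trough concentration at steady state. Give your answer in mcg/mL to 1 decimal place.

Over one 49-h interval, 49/27 ≈ 1.8148 half-lives elapse, leaving f ≈ 0.2842 of each dose.
Each bolus raises the concentration by D/Vd = 2491/121 ≈ 20.587 mcg/mL.
Steady-state trough Cmin,ss = C₀·f/(1−f) ≈ 20.587 × 0.2842/0.7158 ≈ 8.174 mcg/mL.
Trough 8.2 mcg/mL vs MEC 3 mcg/mL: adequate.

8.2 mcg/mL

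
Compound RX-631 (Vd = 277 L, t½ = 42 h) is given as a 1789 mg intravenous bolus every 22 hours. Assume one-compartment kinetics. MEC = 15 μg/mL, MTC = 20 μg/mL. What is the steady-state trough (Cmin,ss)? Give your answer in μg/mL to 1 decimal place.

14.8 μg/mL

Over one 22-h interval, 22/42 ≈ 0.52381 half-lives elapse, leaving f ≈ 0.6955 of each dose.
Single-dose peak C₀ = D/Vd = 1789/277 ≈ 6.458 μg/mL.
Steady-state trough Cmin,ss = C₀·f/(1−f) ≈ 6.458 × 0.6955/0.3045 ≈ 14.751 μg/mL.
Trough 14.8 μg/mL vs MEC 15 μg/mL: subtherapeutic.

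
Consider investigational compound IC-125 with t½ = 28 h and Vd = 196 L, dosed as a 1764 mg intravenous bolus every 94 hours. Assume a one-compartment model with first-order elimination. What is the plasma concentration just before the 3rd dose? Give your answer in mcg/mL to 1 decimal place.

f = (1/2)^(τ/t½) = (1/2)^(94/28) ≈ 0.0976.
C₀ = D/Vd = 1764/196 ≈ 9.000 mcg/mL.
Before the 3rd dose, 2 doses have been given. Superposition: Cmin = C₀·(f + f²).
≈ 9.000 × (0.0976 + 0.0095) ≈ 9.000 × 0.1071 ≈ 0.964 mcg/mL.

1.0 mcg/mL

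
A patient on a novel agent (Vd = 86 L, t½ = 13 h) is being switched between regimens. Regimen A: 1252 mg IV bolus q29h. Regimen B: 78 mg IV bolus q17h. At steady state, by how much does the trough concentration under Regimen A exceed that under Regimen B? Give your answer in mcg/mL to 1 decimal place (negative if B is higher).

Regimen A: f = (1/2)^(29/13) ≈ 0.2130; Cmin,ss = (1252/86)·f/(1−f) ≈ 3.940 mcg/mL.
Regimen B: f = (1/2)^(17/13) ≈ 0.4040; Cmin,ss = (78/86)·f/(1−f) ≈ 0.615 mcg/mL.
Difference ≈ 3.940 − 0.615 ≈ 3.325 mcg/mL.

3.3 mcg/mL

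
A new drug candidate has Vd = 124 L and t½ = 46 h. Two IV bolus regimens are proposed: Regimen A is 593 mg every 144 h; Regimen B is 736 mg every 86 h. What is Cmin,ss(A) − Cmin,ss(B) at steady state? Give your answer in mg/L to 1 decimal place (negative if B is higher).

-1.6 mg/L

Regimen A: f = (1/2)^(144/46) ≈ 0.1142; Cmin,ss = (593/124)·f/(1−f) ≈ 0.617 mg/L.
Regimen B: f = (1/2)^(86/46) ≈ 0.2737; Cmin,ss = (736/124)·f/(1−f) ≈ 2.237 mg/L.
Difference ≈ 0.617 − 2.237 ≈ -1.620 mg/L.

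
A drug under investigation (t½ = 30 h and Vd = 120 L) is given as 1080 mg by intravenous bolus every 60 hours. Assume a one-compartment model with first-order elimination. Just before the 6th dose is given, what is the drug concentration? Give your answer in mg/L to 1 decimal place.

3.0 mg/L

f = (1/2)^(τ/t½) = (1/2)^(60/30) ≈ 0.2500.
C₀ = D/Vd = 1080/120 ≈ 9.000 mg/L.
Before the 6th dose, 5 doses have been given. Superposition: Cmin = C₀·(f + f² + … + f^5).
≈ 9.000 × (0.2500 + 0.0625 + 0.0156 + 0.0039 + 0.0010) ≈ 9.000 × 0.3330 ≈ 2.997 mg/L.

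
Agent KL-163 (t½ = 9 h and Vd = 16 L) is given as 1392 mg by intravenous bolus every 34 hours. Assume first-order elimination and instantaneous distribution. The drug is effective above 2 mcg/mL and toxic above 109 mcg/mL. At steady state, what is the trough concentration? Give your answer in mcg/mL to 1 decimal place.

Over one 34-h interval, 34/9 ≈ 3.7778 half-lives elapse, leaving f ≈ 0.0729 of each dose.
Accumulation ratio R = 1/(1 − f) ≈ 1/0.9271 ≈ 1.0786.
Single-dose peak C₀ = D/Vd = 1392/16 ≈ 87.000 mcg/mL.
Steady-state peak Cmax,ss = C₀·R ≈ 87.000 × 1.0786 ≈ 93.838 mcg/mL.
One interval later, Cmin,ss = Cmax,ss·e^(−kτ) ≈ 93.838 × 0.0729 ≈ 6.841 mcg/mL.
Trough 6.8 mcg/mL vs MEC 2 mcg/mL: adequate.

6.8 mcg/mL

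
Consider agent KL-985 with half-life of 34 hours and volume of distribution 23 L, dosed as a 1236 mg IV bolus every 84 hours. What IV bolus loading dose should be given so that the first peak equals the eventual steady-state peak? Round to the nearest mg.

1508 mg

f = (1/2)^(84/34) ≈ 0.180418; accumulation ratio R = 1/(1−f) ≈ 1.22013.
Loading dose to hit Cmax,ss on first dose: D_load = D_maint·R ≈ 1236 × 1.22013 ≈ 1508.08 mg.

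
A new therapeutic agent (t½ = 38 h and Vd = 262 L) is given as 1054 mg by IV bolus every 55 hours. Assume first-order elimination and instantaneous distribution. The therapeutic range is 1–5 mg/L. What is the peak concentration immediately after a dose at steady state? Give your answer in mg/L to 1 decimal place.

6.4 mg/L

Over one 55-h interval, 55/38 ≈ 1.4474 half-lives elapse, leaving f ≈ 0.3667 of each dose.
At steady state, accumulation factor R = 1/(1 − e^(−kτ)) ≈ 1.5790.
Each bolus raises the concentration by D/Vd = 1054/262 ≈ 4.023 mg/L.
Steady-state peak Cmax,ss = C₀·R ≈ 4.023 × 1.5790 ≈ 6.352 mg/L.
Peak 6.4 mg/L vs MTC 5 mg/L: exceeds toxic threshold.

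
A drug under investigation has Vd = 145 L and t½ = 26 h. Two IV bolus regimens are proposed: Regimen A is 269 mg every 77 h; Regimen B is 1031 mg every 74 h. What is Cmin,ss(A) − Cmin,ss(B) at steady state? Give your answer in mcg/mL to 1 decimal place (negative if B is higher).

Regimen A: f = (1/2)^(77/26) ≈ 0.1284; Cmin,ss = (269/145)·f/(1−f) ≈ 0.273 mcg/mL.
Regimen B: f = (1/2)^(74/26) ≈ 0.1391; Cmin,ss = (1031/145)·f/(1−f) ≈ 1.149 mcg/mL.
Difference ≈ 0.273 − 1.149 ≈ -0.876 mcg/mL.

-0.9 mcg/mL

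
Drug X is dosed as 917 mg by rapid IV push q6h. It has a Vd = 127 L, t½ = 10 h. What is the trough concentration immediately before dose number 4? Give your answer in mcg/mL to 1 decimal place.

10.0 mcg/mL

f = (1/2)^(τ/t½) = (1/2)^(6/10) ≈ 0.6598.
C₀ = D/Vd = 917/127 ≈ 7.220 mcg/mL.
Before the 4th dose, 3 doses have been given. Superposition: Cmin = C₀·(f + f² + … + f^3).
≈ 7.220 × (0.6598 + 0.4353 + 0.2872) ≈ 7.220 × 1.3823 ≈ 9.980 mcg/mL.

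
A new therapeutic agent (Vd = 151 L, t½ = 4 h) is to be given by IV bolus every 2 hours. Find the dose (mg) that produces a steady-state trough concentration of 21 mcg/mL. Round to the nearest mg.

τ/t½ = 2/4 ≈ 0.5, so f = (1/2)^(2/4) ≈ 0.707107.
Cmin,ss = (D/Vd)·f/(1−f), so D = Cmin,ss·Vd·(1−f)/f.
D = 21 × 151 × (1−f)/f ≈ 21 × 151 × 0.41421 ≈ 1313.46 mg.

1313 mg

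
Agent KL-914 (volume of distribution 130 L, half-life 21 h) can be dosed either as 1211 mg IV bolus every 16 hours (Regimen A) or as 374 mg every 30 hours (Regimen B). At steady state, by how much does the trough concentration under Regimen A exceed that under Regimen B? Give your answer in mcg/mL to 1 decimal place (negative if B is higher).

11.7 mcg/mL

Regimen A: f = (1/2)^(16/21) ≈ 0.5897; Cmin,ss = (1211/130)·f/(1−f) ≈ 13.388 mcg/mL.
Regimen B: f = (1/2)^(30/21) ≈ 0.3715; Cmin,ss = (374/130)·f/(1−f) ≈ 1.701 mcg/mL.
Difference ≈ 13.388 − 1.701 ≈ 11.687 mcg/mL.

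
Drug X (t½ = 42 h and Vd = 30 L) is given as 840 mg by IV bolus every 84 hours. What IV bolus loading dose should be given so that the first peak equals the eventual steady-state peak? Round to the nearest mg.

1120 mg

f = (1/2)^(84/42) ≈ 0.250000; accumulation ratio R = 1/(1−f) ≈ 1.33333.
Loading dose to hit Cmax,ss on first dose: D_load = D_maint·R ≈ 840 × 1.33333 ≈ 1120.00 mg.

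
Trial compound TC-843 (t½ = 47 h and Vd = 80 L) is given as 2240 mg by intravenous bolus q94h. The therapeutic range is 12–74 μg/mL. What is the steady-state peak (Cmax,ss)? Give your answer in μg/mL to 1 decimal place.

τ = 94 h = 2 half-lives, so f = (1/2)^2 = 0.25.
Accumulation ratio R = 1/(1 − f) = 1/0.75 = 4/3.
Single-dose peak C₀ = D/Vd = 2240/80 = 28 μg/mL.
Steady-state peak Cmax,ss = C₀·R = 28 × 4/3 ≈ 37.333 μg/mL.
Peak 37.3 μg/mL vs MTC 74 μg/mL: below toxic threshold.

37.3 μg/mL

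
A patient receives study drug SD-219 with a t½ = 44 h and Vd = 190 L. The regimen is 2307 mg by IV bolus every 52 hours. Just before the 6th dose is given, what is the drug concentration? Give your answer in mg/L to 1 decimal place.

9.4 mg/L

f = (1/2)^(τ/t½) = (1/2)^(52/44) ≈ 0.4408.
C₀ = D/Vd = 2307/190 ≈ 12.142 mg/L.
Before the 6th dose, 5 doses have been given. Superposition: Cmin = C₀·(f + f² + … + f^5).
≈ 12.142 × (0.4408 + 0.1943 + 0.0856 + 0.0378 + 0.0166) ≈ 12.142 × 0.7751 ≈ 9.411 mg/L.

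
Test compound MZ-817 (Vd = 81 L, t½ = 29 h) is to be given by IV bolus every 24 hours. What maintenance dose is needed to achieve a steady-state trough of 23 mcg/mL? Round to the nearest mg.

1443 mg

τ/t½ = 24/29 ≈ 0.82759, so f = (1/2)^(24/29) ≈ 0.563471.
Cmin,ss = (D/Vd)·f/(1−f), so D = Cmin,ss·Vd·(1−f)/f.
D = 23 × 81 × (1−f)/f ≈ 23 × 81 × 0.77471 ≈ 1443.28 mg.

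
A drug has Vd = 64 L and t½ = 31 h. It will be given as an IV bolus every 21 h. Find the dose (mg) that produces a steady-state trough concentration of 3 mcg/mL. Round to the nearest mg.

115 mg

τ/t½ = 21/31 ≈ 0.67742, so f = (1/2)^(21/31) ≈ 0.625283.
Cmin,ss = (D/Vd)·f/(1−f), so D = Cmin,ss·Vd·(1−f)/f.
D = 3 × 64 × (1−f)/f ≈ 3 × 64 × 0.59928 ≈ 115.06 mg.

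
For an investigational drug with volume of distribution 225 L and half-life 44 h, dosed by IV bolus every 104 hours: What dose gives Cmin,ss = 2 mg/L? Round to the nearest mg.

τ/t½ = 104/44 ≈ 2.3636, so f = (1/2)^(104/44) ≈ 0.194301.
Cmin,ss = (D/Vd)·f/(1−f), so D = Cmin,ss·Vd·(1−f)/f.
D = 2 × 225 × (1−f)/f ≈ 2 × 225 × 4.14665 ≈ 1865.99 mg.

1866 mg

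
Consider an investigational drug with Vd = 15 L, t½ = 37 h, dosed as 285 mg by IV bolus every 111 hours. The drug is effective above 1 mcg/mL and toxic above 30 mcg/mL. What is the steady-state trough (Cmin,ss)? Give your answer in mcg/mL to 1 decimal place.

2.7 mcg/mL

τ = 111 h = 3 half-lives, so f = (1/2)^3 = 0.125.
At steady state, R = 1/(1 − 0.125) = 8/7.
Single-dose peak C₀ = D/Vd = 285/15 = 19 mcg/mL.
Steady-state peak Cmax,ss = C₀·R = 19 × 8/7 ≈ 21.714 mcg/mL.
Steady-state trough Cmin,ss = Cmax,ss·f ≈ 21.714 × 0.125 ≈ 2.714 mcg/mL.
Trough 2.7 mcg/mL vs MEC 1 mcg/mL: adequate.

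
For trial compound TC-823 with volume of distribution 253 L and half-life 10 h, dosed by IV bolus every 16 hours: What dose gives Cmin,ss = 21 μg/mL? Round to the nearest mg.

10793 mg

τ/t½ = 16/10 ≈ 1.6, so f = (1/2)^(16/10) ≈ 0.329877.
Cmin,ss = (D/Vd)·f/(1−f), so D = Cmin,ss·Vd·(1−f)/f.
D = 21 × 253 × (1−f)/f ≈ 21 × 253 × 2.03143 ≈ 10792.99 mg.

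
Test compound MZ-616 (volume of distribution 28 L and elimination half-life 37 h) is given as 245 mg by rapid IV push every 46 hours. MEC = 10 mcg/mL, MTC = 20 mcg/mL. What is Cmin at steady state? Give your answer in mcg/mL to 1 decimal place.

k = ln2/t½ = ln2/37 ≈ 0.018734 h⁻¹; fraction remaining f = e^(−kτ) = e^(−0.018734×46) ≈ 0.4224.
Single-dose peak C₀ = D/Vd = 245/28 ≈ 8.750 mcg/mL.
Steady-state trough Cmin,ss = C₀·f/(1−f) ≈ 8.750 × 0.4224/0.5776 ≈ 6.399 mcg/mL.
Trough 6.4 mcg/mL vs MEC 10 mcg/mL: subtherapeutic.

6.4 mcg/mL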